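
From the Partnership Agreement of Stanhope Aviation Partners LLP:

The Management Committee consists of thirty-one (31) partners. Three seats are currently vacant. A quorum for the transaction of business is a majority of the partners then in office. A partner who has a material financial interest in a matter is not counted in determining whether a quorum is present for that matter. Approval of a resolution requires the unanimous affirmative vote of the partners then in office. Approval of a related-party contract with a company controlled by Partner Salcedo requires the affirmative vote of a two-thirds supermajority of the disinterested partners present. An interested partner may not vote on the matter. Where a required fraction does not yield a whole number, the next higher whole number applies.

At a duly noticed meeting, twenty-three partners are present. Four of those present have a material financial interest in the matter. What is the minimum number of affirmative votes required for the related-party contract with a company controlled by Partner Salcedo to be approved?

13

The related-party contract with a company controlled by Partner Salcedo requires two-thirds of the disinterested partners present (23 − 4 = 19).
2/3 of 19 = 12.67, rounded up to 13.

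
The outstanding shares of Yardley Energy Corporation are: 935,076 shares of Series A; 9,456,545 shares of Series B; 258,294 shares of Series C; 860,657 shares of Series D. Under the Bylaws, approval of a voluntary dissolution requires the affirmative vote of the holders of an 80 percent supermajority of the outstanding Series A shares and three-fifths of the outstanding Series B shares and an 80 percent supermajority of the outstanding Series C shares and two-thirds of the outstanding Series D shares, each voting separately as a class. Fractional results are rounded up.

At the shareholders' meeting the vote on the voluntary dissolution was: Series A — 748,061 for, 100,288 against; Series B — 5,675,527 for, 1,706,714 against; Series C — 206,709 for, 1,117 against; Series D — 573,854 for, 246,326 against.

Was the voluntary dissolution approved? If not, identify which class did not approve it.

Approved — every class gave the required vote.

Series A: 4/5 of 935076 = 748060.80, rounded up to 748061; 748,061 required, 748,061 in favor — approved.
Series B: 3/5 of 9456545 = 5673927; 5,673,927 required, 5,675,527 in favor — approved.
Series C: 4/5 of 258294 = 206635.20, rounded up to 206636; 206,636 required, 206,709 in favor — approved.
Series D: 2/3 of 860657 = 573771.33, rounded up to 573772; 573,772 required, 573,854 in favor — approved.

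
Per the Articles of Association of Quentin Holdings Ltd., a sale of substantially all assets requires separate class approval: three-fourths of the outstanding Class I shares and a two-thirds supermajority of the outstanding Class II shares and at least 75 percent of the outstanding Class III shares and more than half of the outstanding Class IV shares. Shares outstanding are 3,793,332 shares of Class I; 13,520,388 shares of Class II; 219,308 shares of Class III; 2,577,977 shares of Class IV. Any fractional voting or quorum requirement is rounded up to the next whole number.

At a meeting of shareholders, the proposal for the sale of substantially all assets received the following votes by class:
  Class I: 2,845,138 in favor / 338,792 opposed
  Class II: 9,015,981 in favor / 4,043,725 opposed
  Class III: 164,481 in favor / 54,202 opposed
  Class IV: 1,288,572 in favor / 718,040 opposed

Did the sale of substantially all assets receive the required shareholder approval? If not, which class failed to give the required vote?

Class I: 3/4 of 3793332 = 2844999; 2,844,999 required, 2,845,138 in favor — approved.
Class II: 2/3 of 13520388 = 9013592; 9,013,592 required, 9,015,981 in favor — approved.
Class III: 3/4 of 219308 = 164481; 164,481 required, 164,481 in favor — approved.
Class IV: a majority of 2577977 is 1288989; 1,288,989 required, 1,288,572 in favor — not approved.

Not approved — the Class IV shares did not give the required vote.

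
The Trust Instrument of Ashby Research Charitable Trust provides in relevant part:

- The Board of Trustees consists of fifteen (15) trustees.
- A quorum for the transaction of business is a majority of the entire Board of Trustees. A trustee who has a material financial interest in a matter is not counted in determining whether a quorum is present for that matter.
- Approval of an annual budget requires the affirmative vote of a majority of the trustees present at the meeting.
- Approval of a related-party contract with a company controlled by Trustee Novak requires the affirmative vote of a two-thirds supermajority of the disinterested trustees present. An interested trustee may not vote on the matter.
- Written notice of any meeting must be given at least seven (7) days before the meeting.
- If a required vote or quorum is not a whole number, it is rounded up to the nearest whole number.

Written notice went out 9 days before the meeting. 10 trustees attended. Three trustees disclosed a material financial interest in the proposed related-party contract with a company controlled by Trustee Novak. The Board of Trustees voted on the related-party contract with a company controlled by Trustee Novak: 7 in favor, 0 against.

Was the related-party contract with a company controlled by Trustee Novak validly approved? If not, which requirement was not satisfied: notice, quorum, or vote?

Invalid — quorum requirement not satisfied.

Notice: 9 days given; 7 required (9 ≥ 7). Satisfied.
Quorum: 10 present, but the 3 interested trustees do not count, leaving 7. Quorum is 8. Not satisfied.
Vote: the related-party contract with a company controlled by Trustee Novak requires two-thirds of the disinterested trustees present (10 − 3 = 7). 2/3 of 7 = 4.67, rounded up to 5, so 5 affirmative votes are needed; 7 voted in favor. Satisfied. (Moot — without a quorum no business can be validly transacted.)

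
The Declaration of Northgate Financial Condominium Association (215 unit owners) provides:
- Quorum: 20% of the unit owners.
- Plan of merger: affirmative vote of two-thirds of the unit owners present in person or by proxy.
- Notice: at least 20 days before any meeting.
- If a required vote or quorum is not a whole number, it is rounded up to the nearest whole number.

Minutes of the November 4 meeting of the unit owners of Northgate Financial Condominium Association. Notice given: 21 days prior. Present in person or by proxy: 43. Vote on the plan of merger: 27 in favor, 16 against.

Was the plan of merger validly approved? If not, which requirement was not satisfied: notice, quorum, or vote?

Notice: 21 days given; 20 required. Satisfied.
Quorum: 20% of 215 = 43; 43 present. Satisfied.
Vote: requires two-thirds of those present (43); 2/3 of 43 = 28.67, rounded up to 29, so 29 needed; 27 in favor. Not satisfied.

Invalid — vote requirement not satisfied.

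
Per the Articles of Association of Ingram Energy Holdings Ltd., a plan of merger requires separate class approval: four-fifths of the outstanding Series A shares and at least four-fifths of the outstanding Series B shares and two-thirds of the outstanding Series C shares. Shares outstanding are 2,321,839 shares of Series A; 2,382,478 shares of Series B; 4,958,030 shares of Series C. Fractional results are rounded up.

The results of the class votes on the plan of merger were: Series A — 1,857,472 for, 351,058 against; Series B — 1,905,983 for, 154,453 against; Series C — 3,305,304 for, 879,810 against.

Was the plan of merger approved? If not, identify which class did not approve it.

Series A: 4/5 of 2321839 = 1857471.20, rounded up to 1857472; 1,857,472 required, 1,857,472 in favor — approved.
Series B: 4/5 of 2382478 = 1905982.40, rounded up to 1905983; 1,905,983 required, 1,905,983 in favor — approved.
Series C: 2/3 of 4958030 = 3305353.33, rounded up to 3305354; 3,305,354 required, 3,305,304 in favor — not approved.

Not approved — the Series C shares did not give the required vote.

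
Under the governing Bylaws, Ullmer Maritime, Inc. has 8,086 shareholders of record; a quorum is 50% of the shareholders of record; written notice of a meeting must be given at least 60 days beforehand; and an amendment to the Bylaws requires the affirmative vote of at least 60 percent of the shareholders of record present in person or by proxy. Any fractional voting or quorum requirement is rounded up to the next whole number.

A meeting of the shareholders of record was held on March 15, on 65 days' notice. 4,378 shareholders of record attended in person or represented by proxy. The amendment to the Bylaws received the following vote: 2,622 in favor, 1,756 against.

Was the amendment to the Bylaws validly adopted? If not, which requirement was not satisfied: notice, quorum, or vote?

Notice: 65 days given; 60 required. Satisfied.
Quorum: 50% of 8,086 = 4,043; 4,378 present. Satisfied.
Vote: requires three-fifths of those present (4,378); 3/5 of 4378 = 2626.80, rounded up to 2627, so 2,627 needed; 2,622 in favor. Not satisfied.

Invalid — vote requirement not satisfied.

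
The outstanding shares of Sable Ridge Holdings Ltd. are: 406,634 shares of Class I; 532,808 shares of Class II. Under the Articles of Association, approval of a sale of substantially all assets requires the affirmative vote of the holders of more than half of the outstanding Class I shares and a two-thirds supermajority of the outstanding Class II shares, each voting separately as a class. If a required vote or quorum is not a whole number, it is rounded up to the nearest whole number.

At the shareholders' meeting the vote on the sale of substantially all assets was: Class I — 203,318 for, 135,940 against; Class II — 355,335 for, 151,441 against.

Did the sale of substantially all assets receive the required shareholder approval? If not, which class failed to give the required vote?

Approved — every class gave the required vote.

Class I: a majority of 406634 is 203318; 203,318 required, 203,318 in favor — approved.
Class II: 2/3 of 532808 = 355205.33, rounded up to 355206; 355,206 required, 355,335 in favor — approved.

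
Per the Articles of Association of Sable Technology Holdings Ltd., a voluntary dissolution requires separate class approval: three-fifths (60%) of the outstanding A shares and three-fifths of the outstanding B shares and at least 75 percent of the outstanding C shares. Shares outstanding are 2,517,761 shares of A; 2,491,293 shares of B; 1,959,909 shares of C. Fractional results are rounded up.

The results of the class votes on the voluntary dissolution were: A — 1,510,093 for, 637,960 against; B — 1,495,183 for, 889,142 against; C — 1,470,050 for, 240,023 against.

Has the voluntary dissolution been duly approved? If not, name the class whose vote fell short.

Not approved — the A shares did not give the required vote.

A: 3/5 of 2517761 = 1510656.60, rounded up to 1510657; 1,510,657 required, 1,510,093 in favor — not approved.
B: 3/5 of 2491293 = 1494775.80, rounded up to 1494776; 1,494,776 required, 1,495,183 in favor — approved.
C: 3/4 of 1959909 = 1469931.75, rounded up to 1469932; 1,469,932 required, 1,470,050 in favor — approved.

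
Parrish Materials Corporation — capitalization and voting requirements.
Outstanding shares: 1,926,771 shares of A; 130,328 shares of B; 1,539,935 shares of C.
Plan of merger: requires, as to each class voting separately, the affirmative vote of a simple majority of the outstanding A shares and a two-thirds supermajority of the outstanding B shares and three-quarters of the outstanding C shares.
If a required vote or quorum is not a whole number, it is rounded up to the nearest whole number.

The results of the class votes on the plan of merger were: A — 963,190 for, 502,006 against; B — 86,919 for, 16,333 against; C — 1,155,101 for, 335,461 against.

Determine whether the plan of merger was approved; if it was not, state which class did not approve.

A: a majority of 1926771 is 963386; 963,386 required, 963,190 in favor — not approved.
B: 2/3 of 130328 = 86885.33, rounded up to 86886; 86,886 required, 86,919 in favor — approved.
C: 3/4 of 1539935 = 1154951.25, rounded up to 1154952; 1,154,952 required, 1,155,101 in favor — approved.

Not approved — the A shares did not give the required vote.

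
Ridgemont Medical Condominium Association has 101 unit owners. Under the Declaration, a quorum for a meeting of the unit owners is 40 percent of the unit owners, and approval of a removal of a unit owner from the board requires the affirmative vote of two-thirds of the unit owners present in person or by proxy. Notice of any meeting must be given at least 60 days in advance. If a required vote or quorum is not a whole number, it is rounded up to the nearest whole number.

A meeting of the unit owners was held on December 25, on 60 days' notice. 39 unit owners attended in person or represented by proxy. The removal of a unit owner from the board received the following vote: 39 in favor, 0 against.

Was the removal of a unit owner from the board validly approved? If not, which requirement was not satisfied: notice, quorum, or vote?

Invalid — quorum requirement not satisfied.

Notice: 60 days given; 60 required. Satisfied.
Quorum: 40% of 101 = 40.40, rounded up to 41; 39 present. Not satisfied.
Vote: requires two-thirds of those present (39); 2/3 of 39 = 26, so 26 needed; 39 in favor. Satisfied.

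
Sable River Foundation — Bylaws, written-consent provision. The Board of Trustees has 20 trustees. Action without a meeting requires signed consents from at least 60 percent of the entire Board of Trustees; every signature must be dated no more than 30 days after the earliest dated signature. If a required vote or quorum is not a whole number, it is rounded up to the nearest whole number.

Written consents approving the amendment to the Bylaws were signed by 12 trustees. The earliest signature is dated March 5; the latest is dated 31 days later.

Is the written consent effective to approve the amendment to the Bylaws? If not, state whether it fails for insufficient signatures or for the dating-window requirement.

Not effective — dating-window requirement not satisfied.

Signatures required: at least 60 percent of 20 — 3/5 of 20 = 12, so 12 needed; 12 signed. Sufficient.
Dating window: the latest signature is 31 days after the earliest; the limit is 30 days. Outside the window.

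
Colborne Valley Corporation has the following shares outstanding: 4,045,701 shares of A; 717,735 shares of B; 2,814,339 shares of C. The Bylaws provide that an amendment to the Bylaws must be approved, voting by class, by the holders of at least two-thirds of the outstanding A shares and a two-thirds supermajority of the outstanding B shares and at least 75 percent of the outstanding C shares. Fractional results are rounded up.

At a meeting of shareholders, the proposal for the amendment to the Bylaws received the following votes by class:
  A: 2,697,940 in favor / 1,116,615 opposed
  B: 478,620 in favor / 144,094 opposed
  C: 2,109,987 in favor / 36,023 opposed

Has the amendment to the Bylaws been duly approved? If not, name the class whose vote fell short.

A: 2/3 of 4045701 = 2697134; 2,697,134 required, 2,697,940 in favor — approved.
B: 2/3 of 717735 = 478490; 478,490 required, 478,620 in favor — approved.
C: 3/4 of 2814339 = 2110754.25, rounded up to 2110755; 2,110,755 required, 2,109,987 in favor — not approved.

Not approved — the C shares did not give the required vote.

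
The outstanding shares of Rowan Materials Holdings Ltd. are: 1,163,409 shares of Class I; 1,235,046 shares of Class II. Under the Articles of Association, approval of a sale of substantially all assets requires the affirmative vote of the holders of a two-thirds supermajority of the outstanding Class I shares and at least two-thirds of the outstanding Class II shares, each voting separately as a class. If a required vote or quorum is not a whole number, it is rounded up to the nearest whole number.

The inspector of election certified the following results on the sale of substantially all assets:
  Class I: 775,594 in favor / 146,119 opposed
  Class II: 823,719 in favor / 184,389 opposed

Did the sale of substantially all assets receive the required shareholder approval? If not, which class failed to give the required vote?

Not approved — the Class I shares did not give the required vote.

Class I: 2/3 of 1163409 = 775606; 775,606 required, 775,594 in favor — not approved.
Class II: 2/3 of 1235046 = 823364; 823,364 required, 823,719 in favor — approved.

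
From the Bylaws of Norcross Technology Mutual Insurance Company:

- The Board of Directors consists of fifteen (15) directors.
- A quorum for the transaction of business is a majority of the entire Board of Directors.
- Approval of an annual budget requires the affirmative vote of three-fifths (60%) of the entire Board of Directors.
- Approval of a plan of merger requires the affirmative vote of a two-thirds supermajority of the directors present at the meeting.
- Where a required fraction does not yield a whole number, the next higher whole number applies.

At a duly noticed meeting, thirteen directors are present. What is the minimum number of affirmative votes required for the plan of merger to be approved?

The plan of merger requires two-thirds of the directors present (13).
2/3 of 13 = 8.67, rounded up to 9.

9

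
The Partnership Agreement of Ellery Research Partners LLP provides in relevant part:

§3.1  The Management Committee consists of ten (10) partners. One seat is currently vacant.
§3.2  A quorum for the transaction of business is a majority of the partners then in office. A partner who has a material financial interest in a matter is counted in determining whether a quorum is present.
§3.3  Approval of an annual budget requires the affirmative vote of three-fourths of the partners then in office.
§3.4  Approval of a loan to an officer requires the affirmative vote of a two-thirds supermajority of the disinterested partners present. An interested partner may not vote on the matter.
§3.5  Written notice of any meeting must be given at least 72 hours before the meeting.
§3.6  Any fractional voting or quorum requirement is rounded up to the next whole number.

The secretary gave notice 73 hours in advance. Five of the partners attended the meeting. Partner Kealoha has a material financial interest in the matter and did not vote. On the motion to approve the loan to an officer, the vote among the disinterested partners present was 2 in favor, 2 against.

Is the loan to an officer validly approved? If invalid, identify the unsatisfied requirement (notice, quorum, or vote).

Invalid — vote requirement not satisfied.

Notice: 73 hours given; 72 required (73 ≥ 72). Satisfied.
Quorum: 5 present (interested partners count toward quorum); quorum is 5. Satisfied.
Vote: the loan to an officer requires two-thirds of the disinterested partners present (5 − 1 = 4). 2/3 of 4 = 2.67, rounded up to 3, so 3 affirmative votes are needed; 2 voted in favor. Not satisfied.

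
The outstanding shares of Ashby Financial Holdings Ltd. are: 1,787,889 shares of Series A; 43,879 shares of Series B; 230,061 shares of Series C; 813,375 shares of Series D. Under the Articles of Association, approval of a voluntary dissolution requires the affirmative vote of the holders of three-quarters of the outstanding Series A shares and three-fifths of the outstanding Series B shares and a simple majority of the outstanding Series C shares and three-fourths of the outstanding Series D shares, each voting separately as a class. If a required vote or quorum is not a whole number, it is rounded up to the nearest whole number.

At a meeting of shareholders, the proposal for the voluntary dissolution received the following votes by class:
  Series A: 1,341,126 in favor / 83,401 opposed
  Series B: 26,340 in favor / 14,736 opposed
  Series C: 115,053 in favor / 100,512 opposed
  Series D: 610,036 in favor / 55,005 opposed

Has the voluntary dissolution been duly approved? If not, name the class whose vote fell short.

Series A: 3/4 of 1787889 = 1340916.75, rounded up to 1340917; 1,340,917 required, 1,341,126 in favor — approved.
Series B: 3/5 of 43879 = 26327.40, rounded up to 26328; 26,328 required, 26,340 in favor — approved.
Series C: a majority of 230061 is 115031; 115,031 required, 115,053 in favor — approved.
Series D: 3/4 of 813375 = 610031.25, rounded up to 610032; 610,032 required, 610,036 in favor — approved.

Approved — every class gave the required vote.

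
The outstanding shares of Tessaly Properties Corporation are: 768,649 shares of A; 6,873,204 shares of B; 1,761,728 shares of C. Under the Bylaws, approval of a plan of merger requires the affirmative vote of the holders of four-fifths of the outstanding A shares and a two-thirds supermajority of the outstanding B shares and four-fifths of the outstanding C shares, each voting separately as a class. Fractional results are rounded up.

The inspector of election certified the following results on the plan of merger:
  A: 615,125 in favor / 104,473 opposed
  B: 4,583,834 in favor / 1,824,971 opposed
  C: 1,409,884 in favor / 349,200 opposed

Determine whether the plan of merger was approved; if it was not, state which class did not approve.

Approved — every class gave the required vote.

A: 4/5 of 768649 = 614919.20, rounded up to 614920; 614,920 required, 615,125 in favor — approved.
B: 2/3 of 6873204 = 4582136; 4,582,136 required, 4,583,834 in favor — approved.
C: 4/5 of 1761728 = 1409382.40, rounded up to 1409383; 1,409,383 required, 1,409,884 in favor — approved.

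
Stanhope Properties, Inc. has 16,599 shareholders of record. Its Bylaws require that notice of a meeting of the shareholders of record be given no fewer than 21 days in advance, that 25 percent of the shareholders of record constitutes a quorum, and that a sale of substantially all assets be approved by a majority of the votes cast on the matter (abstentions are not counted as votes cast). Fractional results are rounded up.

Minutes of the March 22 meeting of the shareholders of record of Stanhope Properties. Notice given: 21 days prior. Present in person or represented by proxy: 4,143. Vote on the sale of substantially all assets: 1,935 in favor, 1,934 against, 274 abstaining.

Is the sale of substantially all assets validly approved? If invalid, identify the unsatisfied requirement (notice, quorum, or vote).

Invalid — quorum requirement not satisfied.

Notice: 21 days given; 21 required. Satisfied.
Quorum: 25% of 16,599 = 4,149.75, rounded up to 4,150; 4,143 present. Not satisfied.
Vote: requires a majority of the votes cast (4,143 − 274 abstaining = 3,869); a majority of 3869 is 1935, so 1,935 needed; 1,935 in favor. Satisfied.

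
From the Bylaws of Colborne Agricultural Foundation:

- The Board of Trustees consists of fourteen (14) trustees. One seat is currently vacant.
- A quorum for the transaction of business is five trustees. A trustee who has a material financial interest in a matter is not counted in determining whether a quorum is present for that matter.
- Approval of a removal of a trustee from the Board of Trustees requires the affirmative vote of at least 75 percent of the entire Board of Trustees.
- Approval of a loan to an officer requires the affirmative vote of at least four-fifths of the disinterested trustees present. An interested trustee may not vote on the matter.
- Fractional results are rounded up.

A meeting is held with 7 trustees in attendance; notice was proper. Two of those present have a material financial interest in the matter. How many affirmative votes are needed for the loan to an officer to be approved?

4

The loan to an officer requires four-fifths of the disinterested trustees present (7 − 2 = 5).
4/5 of 5 = 4.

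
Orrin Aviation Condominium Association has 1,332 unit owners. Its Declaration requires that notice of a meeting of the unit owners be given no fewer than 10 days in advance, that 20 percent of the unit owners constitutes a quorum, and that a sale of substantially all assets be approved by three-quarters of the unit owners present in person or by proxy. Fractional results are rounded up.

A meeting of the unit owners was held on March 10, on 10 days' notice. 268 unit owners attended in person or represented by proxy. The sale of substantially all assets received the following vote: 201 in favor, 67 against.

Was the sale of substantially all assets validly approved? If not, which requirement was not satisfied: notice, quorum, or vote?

Valid — all requirements satisfied.

Notice: 10 days given; 10 required. Satisfied.
Quorum: 20% of 1,332 = 266.40, rounded up to 267; 268 present. Satisfied.
Vote: requires three-fourths of those present (268); 3/4 of 268 = 201, so 201 needed; 201 in favor. Satisfied.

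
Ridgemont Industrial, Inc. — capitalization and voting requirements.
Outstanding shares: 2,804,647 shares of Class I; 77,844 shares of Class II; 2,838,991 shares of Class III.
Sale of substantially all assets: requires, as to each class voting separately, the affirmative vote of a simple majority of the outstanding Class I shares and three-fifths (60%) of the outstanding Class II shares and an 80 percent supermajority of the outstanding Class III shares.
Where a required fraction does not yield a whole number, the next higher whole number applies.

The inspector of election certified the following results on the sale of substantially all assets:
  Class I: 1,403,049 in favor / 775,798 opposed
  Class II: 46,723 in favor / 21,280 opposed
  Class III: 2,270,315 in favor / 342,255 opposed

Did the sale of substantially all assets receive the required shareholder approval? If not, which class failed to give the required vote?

Class I: a majority of 2804647 is 1402324; 1,402,324 required, 1,403,049 in favor — approved.
Class II: 3/5 of 77844 = 46706.40, rounded up to 46707; 46,707 required, 46,723 in favor — approved.
Class III: 4/5 of 2838991 = 2271192.80, rounded up to 2271193; 2,271,193 required, 2,270,315 in favor — not approved.

Not approved — the Class III shares did not give the required vote.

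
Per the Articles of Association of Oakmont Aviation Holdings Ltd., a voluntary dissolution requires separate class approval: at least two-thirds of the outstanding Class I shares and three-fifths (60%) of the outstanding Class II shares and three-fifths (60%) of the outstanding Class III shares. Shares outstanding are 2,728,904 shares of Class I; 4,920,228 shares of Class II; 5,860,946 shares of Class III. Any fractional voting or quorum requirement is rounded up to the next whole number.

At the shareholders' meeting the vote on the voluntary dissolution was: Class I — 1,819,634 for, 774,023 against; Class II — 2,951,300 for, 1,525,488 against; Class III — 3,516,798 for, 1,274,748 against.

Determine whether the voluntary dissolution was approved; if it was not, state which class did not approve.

Not approved — the Class II shares did not give the required vote.

Class I: 2/3 of 2728904 = 1819269.33, rounded up to 1819270; 1,819,270 required, 1,819,634 in favor — approved.
Class II: 3/5 of 4920228 = 2952136.80, rounded up to 2952137; 2,952,137 required, 2,951,300 in favor — not approved.
Class III: 3/5 of 5860946 = 3516567.60, rounded up to 3516568; 3,516,568 required, 3,516,798 in favor — approved.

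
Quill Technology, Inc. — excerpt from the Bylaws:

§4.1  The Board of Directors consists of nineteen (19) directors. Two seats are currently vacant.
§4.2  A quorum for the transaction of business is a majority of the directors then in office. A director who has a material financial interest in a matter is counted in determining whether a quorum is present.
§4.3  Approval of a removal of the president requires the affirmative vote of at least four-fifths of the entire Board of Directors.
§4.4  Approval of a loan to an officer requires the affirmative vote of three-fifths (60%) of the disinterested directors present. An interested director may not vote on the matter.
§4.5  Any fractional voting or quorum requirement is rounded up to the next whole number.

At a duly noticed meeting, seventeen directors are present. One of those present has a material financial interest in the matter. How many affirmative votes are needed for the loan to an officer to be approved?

10

The loan to an officer requires three-fifths of the disinterested directors present (17 − 1 = 16).
3/5 of 16 = 9.60, rounded up to 10.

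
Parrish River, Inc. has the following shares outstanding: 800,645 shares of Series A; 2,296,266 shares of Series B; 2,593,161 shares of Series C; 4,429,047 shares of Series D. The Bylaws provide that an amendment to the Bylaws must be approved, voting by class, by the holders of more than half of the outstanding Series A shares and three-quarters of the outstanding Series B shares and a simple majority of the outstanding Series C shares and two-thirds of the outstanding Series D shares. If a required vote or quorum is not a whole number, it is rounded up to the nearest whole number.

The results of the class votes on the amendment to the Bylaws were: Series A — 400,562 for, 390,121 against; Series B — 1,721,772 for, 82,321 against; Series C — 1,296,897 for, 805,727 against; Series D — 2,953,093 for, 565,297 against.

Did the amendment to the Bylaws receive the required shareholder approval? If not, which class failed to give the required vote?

Series A: a majority of 800645 is 400323; 400,323 required, 400,562 in favor — approved.
Series B: 3/4 of 2296266 = 1722199.50, rounded up to 1722200; 1,722,200 required, 1,721,772 in favor — not approved.
Series C: a majority of 2593161 is 1296581; 1,296,581 required, 1,296,897 in favor — approved.
Series D: 2/3 of 4429047 = 2952698; 2,952,698 required, 2,953,093 in favor — approved.

Not approved — the Series B shares did not give the required vote.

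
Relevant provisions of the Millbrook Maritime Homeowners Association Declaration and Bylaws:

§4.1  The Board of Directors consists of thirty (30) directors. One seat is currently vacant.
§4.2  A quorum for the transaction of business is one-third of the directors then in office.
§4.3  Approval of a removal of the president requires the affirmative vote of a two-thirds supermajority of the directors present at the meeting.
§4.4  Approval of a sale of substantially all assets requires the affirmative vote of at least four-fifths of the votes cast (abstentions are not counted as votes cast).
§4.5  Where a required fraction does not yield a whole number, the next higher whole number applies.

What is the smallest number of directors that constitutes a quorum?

10

1/3 of 29 = 9.67, rounded up to 10.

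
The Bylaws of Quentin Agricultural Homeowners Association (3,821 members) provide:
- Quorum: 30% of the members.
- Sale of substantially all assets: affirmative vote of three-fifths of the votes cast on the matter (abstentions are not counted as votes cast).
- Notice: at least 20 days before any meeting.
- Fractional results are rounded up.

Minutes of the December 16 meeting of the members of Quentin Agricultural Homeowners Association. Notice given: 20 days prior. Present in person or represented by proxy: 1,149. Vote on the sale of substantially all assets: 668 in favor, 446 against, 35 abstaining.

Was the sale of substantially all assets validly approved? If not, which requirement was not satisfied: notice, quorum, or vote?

Invalid — vote requirement not satisfied.

Notice: 20 days given; 20 required. Satisfied.
Quorum: 30% of 3,821 = 1,146.30, rounded up to 1,147; 1,149 present. Satisfied.
Vote: requires three-fifths of the votes cast (1,149 − 35 abstaining = 1,114); 3/5 of 1114 = 668.40, rounded up to 669, so 669 needed; 668 in favor. Not satisfied.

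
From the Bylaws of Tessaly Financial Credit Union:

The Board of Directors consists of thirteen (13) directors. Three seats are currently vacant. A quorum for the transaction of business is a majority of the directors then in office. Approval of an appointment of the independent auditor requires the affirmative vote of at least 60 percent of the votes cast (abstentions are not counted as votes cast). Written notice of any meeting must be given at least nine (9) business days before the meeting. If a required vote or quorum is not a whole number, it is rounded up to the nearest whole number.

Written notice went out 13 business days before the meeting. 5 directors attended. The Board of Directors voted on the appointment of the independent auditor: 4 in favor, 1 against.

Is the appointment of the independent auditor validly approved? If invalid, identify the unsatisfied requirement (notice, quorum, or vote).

Invalid — quorum requirement not satisfied.

Notice: 13 business days given; 9 required (13 ≥ 9). Satisfied.
Quorum: 5 present; quorum is 6. Not satisfied.
Vote: the appointment of the independent auditor requires three-fifths of the votes cast (5). 3/5 of 5 = 3, so 3 affirmative votes are needed; 4 voted in favor. Satisfied. (Moot — without a quorum no business can be validly transacted.)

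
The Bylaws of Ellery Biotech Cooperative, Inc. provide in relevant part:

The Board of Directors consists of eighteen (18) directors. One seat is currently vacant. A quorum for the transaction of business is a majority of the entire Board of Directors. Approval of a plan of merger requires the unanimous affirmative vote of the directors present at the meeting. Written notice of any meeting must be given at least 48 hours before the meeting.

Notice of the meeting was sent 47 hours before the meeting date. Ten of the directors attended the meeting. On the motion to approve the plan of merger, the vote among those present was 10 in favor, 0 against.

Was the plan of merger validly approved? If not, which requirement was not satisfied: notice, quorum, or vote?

Invalid — notice requirement not satisfied.

Notice: 47 hours given; 48 required (47 < 48). Not satisfied.
Quorum: 10 present; quorum is 10. Satisfied.
Vote: the plan of merger requires the unanimous vote of the directors present (10). Unanimous means all 10, so 10 affirmative votes are needed; 10 voted in favor. Satisfied.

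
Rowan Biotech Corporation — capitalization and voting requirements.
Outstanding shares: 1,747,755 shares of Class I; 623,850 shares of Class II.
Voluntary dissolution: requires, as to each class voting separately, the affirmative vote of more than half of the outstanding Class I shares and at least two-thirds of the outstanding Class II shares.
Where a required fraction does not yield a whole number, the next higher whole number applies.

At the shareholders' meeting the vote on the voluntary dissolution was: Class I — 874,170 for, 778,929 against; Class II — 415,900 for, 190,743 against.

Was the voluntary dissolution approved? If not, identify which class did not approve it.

Approved — every class gave the required vote.

Class I: a majority of 1747755 is 873878; 873,878 required, 874,170 in favor — approved.
Class II: 2/3 of 623850 = 415900; 415,900 required, 415,900 in favor — approved.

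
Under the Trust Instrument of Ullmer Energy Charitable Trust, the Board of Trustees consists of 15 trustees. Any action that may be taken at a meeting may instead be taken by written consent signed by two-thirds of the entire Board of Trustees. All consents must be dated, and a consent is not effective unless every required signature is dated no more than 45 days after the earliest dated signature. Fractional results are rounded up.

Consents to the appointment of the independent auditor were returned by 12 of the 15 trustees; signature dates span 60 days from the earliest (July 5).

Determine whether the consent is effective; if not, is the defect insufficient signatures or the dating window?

Not effective — dating-window requirement not satisfied.

Signatures required: two-thirds of 15 — 2/3 of 15 = 10, so 10 needed; 12 signed. Sufficient.
Dating window: the latest signature is 60 days after the earliest; the limit is 45 days. Outside the window.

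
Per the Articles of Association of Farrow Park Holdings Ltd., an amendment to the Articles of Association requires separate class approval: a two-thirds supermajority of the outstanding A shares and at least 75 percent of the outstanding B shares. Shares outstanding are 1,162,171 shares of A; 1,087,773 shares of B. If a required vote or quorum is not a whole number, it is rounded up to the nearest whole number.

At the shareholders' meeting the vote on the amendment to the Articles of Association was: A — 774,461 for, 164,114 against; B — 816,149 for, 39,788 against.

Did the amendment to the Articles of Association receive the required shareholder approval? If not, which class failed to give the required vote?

Not approved — the A shares did not give the required vote.

A: 2/3 of 1162171 = 774780.67, rounded up to 774781; 774,781 required, 774,461 in favor — not approved.
B: 3/4 of 1087773 = 815829.75, rounded up to 815830; 815,830 required, 816,149 in favor — approved.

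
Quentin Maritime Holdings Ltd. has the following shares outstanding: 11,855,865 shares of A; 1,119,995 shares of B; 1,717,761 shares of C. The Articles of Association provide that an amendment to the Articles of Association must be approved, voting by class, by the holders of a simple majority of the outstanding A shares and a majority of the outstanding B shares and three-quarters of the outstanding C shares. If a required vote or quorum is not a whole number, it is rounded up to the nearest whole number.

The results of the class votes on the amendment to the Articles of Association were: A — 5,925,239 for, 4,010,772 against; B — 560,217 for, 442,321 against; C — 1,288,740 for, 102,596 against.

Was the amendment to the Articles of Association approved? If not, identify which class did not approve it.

Not approved — the A shares did not give the required vote.

A: a majority of 11855865 is 5927933; 5,927,933 required, 5,925,239 in favor — not approved.
B: a majority of 1119995 is 559998; 559,998 required, 560,217 in favor — approved.
C: 3/4 of 1717761 = 1288320.75, rounded up to 1288321; 1,288,321 required, 1,288,740 in favor — approved.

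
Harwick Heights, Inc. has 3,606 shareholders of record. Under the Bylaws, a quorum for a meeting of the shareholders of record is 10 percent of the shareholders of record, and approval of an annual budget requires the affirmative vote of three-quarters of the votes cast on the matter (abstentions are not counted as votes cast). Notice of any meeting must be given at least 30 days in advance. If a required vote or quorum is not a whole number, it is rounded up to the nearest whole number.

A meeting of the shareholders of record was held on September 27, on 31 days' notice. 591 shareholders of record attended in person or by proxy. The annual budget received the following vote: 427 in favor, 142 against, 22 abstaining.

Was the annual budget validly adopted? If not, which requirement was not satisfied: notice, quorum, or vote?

Valid — all requirements satisfied.

Notice: 31 days given; 30 required. Satisfied.
Quorum: 10% of 3,606 = 360.60, rounded up to 361; 591 present. Satisfied.
Vote: requires three-fourths of the votes cast (591 − 22 abstaining = 569); 3/4 of 569 = 426.75, rounded up to 427, so 427 needed; 427 in favor. Satisfied.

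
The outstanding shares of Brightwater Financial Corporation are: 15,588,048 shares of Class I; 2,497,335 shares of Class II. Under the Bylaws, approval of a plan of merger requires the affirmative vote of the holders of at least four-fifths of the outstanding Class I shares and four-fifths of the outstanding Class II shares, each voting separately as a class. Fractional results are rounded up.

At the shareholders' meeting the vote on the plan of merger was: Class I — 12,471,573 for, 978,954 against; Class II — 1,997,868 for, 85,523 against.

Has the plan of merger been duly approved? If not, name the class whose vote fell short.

Class I: 4/5 of 15588048 = 12470438.40, rounded up to 12470439; 12,470,439 required, 12,471,573 in favor — approved.
Class II: 4/5 of 2497335 = 1997868; 1,997,868 required, 1,997,868 in favor — approved.

Approved — every class gave the required vote.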